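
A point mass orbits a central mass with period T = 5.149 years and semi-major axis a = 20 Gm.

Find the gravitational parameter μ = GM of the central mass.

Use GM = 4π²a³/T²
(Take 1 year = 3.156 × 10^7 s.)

Convert to SI: T = 5.149 years = 1.62502e+08 s; a = 20 Gm = 2e+10 m.
GM = 4π² · a³ / T².
GM = 4π² · (2e+10)³ / (1.62502e+08)² m³/s² ≈ 1.196e+16 m³/s² = 1.196 × 10^16 m³/s².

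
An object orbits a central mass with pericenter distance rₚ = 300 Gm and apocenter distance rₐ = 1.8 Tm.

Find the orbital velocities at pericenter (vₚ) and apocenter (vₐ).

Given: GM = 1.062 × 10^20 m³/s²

Convert to SI: rₚ = 300 Gm = 3e+11 m; rₐ = 1.8 Tm = 1.8e+12 m.
Use the vis-viva equation v² = GM(2/r − 1/a) with a = (rₚ + rₐ)/2 = (3e+11 + 1.8e+12)/2 = 1.05e+12 m.
vₚ = √(GM · (2/rₚ − 1/a)) = √(1.062e+20 · (2/3e+11 − 1/1.05e+12)) m/s ≈ 2.463e+04 m/s = 24.63 km/s.
vₐ = √(GM · (2/rₐ − 1/a)) = √(1.062e+20 · (2/1.8e+12 − 1/1.05e+12)) m/s ≈ 4106 m/s = 4.106 km/s.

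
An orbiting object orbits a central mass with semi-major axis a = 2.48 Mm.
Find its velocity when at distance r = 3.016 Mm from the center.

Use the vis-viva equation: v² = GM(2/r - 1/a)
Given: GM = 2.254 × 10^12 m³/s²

Convert to SI: a = 2.48 Mm = 2.48e+06 m; r = 3.016 Mm = 3.016e+06 m.
Vis-viva: v = √(GM · (2/r − 1/a)).
2/r − 1/a = 2/3.016e+06 − 1/2.48e+06 = 2.59904e-07 m⁻¹.
v = √(2.254e+12 · 2.59904e-07) m/s ≈ 765.4 m/s = 765.4 m/s.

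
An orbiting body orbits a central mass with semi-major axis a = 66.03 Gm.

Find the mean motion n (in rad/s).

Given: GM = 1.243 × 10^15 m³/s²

Convert to SI: a = 66.03 Gm = 6.603e+10 m.
n = √(GM / a³).
n = √(1.243e+15 / (6.603e+10)³) rad/s ≈ 2.078e-09 rad/s.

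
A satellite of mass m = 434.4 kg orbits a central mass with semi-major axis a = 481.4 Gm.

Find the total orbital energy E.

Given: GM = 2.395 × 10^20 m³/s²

Convert to SI: a = 481.4 Gm = 4.814e+11 m.
E = −GMm / (2a).
E = −2.395e+20 · 434.4 / (2 · 4.814e+11) J ≈ -1.081e+11 J = -108.1 GJ.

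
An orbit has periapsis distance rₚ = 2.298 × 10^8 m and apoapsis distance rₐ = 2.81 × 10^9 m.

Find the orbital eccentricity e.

e = (rₐ − rₚ) / (rₐ + rₚ).
e = (2.81e+09 − 2.298e+08) / (2.81e+09 + 2.298e+08) = 2.5802e+09 / 3.0398e+09 ≈ 0.8488.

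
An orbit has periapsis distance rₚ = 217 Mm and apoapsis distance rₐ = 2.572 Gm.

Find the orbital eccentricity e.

Convert to SI: rₚ = 217 Mm = 2.17e+08 m; rₐ = 2.572 Gm = 2.572e+09 m.
e = (rₐ − rₚ) / (rₐ + rₚ).
e = (2.572e+09 − 2.17e+08) / (2.572e+09 + 2.17e+08) = 2.355e+09 / 2.789e+09 ≈ 0.8444.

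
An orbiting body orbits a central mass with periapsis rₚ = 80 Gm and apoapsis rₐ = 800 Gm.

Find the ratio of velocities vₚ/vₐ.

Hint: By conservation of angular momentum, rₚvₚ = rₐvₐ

Convert to SI: rₚ = 80 Gm = 8e+10 m; rₐ = 800 Gm = 8e+11 m.
Conservation of angular momentum gives rₚvₚ = rₐvₐ, so vₚ/vₐ = rₐ/rₚ.
vₚ/vₐ = 8e+11 / 8e+10 ≈ 10.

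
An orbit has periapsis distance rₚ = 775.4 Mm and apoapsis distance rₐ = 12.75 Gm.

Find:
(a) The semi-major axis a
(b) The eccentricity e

Convert to SI: rₚ = 775.4 Mm = 7.754e+08 m; rₐ = 12.75 Gm = 1.275e+10 m.
(a) a = (rₚ + rₐ) / 2 = (7.754e+08 + 1.275e+10) / 2 ≈ 6.763e+09 m = 6.763 Gm.
(b) e = (rₐ − rₚ) / (rₐ + rₚ) = (1.275e+10 − 7.754e+08) / (1.275e+10 + 7.754e+08) ≈ 0.8853.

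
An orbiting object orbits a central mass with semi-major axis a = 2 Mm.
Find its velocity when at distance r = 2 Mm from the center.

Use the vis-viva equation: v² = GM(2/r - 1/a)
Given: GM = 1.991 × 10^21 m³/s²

Convert to SI: a = 2 Mm = 2e+06 m; r = 2 Mm = 2e+06 m.
Vis-viva: v = √(GM · (2/r − 1/a)).
2/r − 1/a = 2/2e+06 − 1/2e+06 = 5e-07 m⁻¹.
v = √(1.991e+21 · 5e-07) m/s ≈ 3.155e+07 m/s = 3.155e+04 km/s.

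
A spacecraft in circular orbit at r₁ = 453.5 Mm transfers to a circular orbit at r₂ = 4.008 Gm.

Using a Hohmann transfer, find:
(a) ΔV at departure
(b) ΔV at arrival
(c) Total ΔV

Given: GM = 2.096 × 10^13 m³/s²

Convert to SI: r₁ = 453.5 Mm = 4.535e+08 m; r₂ = 4.008 Gm = 4.008e+09 m.
Transfer semi-major axis: a_t = (r₁ + r₂)/2 = (4.535e+08 + 4.008e+09)/2 = 2.23075e+09 m.
Circular speeds: v₁ = √(GM/r₁) = 214.984 m/s, v₂ = √(GM/r₂) = 72.3156 m/s.
Transfer speeds (vis-viva v² = GM(2/r − 1/a_t)): v₁ᵗ = 288.168 m/s, v₂ᵗ = 32.6058 m/s.
(a) ΔV₁ = |v₁ᵗ − v₁| ≈ 73.18 m/s = 73.18 m/s.
(b) ΔV₂ = |v₂ − v₂ᵗ| ≈ 39.71 m/s = 39.71 m/s.
(c) ΔV_total = ΔV₁ + ΔV₂ ≈ 112.9 m/s = 112.9 m/s.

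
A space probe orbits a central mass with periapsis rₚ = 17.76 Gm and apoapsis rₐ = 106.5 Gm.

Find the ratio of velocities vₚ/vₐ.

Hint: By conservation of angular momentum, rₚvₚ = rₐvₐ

Convert to SI: rₚ = 17.76 Gm = 1.776e+10 m; rₐ = 106.5 Gm = 1.065e+11 m.
Conservation of angular momentum gives rₚvₚ = rₐvₐ, so vₚ/vₐ = rₐ/rₚ.
vₚ/vₐ = 1.065e+11 / 1.776e+10 ≈ 5.997.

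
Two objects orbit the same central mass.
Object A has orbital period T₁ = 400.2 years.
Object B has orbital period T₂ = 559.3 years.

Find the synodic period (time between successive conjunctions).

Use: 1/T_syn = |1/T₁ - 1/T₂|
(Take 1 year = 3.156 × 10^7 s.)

Convert to SI: T₁ = 400.2 years = 1.26303e+10 s; T₂ = 559.3 years = 1.76515e+10 s.
T_syn = |T₁ · T₂ / (T₁ − T₂)|.
T_syn = |1.26303e+10 · 1.76515e+10 / (1.26303e+10 − 1.76515e+10)| s ≈ 4.44e+10 s = 1407 years.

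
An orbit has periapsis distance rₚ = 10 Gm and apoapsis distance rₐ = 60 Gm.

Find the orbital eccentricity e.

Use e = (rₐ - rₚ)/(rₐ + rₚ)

Convert to SI: rₚ = 10 Gm = 1e+10 m; rₐ = 60 Gm = 6e+10 m.
e = (rₐ − rₚ) / (rₐ + rₚ).
e = (6e+10 − 1e+10) / (6e+10 + 1e+10) = 5e+10 / 7e+10 ≈ 0.7143.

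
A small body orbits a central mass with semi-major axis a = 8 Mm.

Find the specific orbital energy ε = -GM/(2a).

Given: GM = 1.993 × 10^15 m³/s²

Convert to SI: a = 8 Mm = 8e+06 m.
ε = −GM / (2a).
ε = −1.993e+15 / (2 · 8e+06) J/kg ≈ -1.246e+08 J/kg = -124.6 MJ/kg.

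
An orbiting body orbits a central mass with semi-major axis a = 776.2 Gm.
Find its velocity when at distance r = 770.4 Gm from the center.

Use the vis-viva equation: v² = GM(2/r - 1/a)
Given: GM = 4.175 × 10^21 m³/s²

Convert to SI: a = 776.2 Gm = 7.762e+11 m; r = 770.4 Gm = 7.704e+11 m.
Vis-viva: v = √(GM · (2/r − 1/a)).
2/r − 1/a = 2/7.704e+11 − 1/7.762e+11 = 1.30773e-12 m⁻¹.
v = √(4.175e+21 · 1.30773e-12) m/s ≈ 7.389e+04 m/s = 73.89 km/s.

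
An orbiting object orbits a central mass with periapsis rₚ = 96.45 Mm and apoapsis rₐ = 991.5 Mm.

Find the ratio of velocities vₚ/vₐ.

Convert to SI: rₚ = 96.45 Mm = 9.645e+07 m; rₐ = 991.5 Mm = 9.915e+08 m.
Conservation of angular momentum gives rₚvₚ = rₐvₐ, so vₚ/vₐ = rₐ/rₚ.
vₚ/vₐ = 9.915e+08 / 9.645e+07 ≈ 10.28.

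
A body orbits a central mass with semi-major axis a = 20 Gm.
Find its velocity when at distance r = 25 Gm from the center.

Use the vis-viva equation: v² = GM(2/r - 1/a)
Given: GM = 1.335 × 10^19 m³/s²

Convert to SI: a = 20 Gm = 2e+10 m; r = 25 Gm = 2.5e+10 m.
Vis-viva: v = √(GM · (2/r − 1/a)).
2/r − 1/a = 2/2.5e+10 − 1/2e+10 = 3e-11 m⁻¹.
v = √(1.335e+19 · 3e-11) m/s ≈ 2.001e+04 m/s = 20.01 km/s.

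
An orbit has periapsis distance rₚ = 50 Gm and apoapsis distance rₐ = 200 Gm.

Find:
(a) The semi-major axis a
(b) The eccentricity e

Convert to SI: rₚ = 50 Gm = 5e+10 m; rₐ = 200 Gm = 2e+11 m.
(a) a = (rₚ + rₐ) / 2 = (5e+10 + 2e+11) / 2 ≈ 1.25e+11 m = 125 Gm.
(b) e = (rₐ − rₚ) / (rₐ + rₚ) = (2e+11 − 5e+10) / (2e+11 + 5e+10) ≈ 0.6.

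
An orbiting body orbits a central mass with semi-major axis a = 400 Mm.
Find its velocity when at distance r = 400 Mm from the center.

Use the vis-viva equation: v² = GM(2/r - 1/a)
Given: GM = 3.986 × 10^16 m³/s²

Convert to SI: a = 400 Mm = 4e+08 m; r = 400 Mm = 4e+08 m.
Vis-viva: v = √(GM · (2/r − 1/a)).
2/r − 1/a = 2/4e+08 − 1/4e+08 = 2.5e-09 m⁻¹.
v = √(3.986e+16 · 2.5e-09) m/s ≈ 9982 m/s = 9.982 km/s.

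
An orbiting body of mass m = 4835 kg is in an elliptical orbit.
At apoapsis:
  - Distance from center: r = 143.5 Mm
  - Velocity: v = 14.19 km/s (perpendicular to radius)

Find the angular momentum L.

Convert to SI: r = 143.5 Mm = 1.435e+08 m; v = 14.19 km/s = 14190 m/s.
Since v is perpendicular to r, L = m · v · r.
L = 4835 · 14190 · 1.435e+08 kg·m²/s ≈ 9.845e+15 kg·m²/s.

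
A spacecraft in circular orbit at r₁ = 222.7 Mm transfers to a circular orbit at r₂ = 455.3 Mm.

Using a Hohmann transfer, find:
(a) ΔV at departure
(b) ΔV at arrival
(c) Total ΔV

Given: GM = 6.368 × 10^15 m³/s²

Convert to SI: r₁ = 222.7 Mm = 2.227e+08 m; r₂ = 455.3 Mm = 4.553e+08 m.
Transfer semi-major axis: a_t = (r₁ + r₂)/2 = (2.227e+08 + 4.553e+08)/2 = 3.39e+08 m.
Circular speeds: v₁ = √(GM/r₁) = 5347.38 m/s, v₂ = √(GM/r₂) = 3739.84 m/s.
Transfer speeds (vis-viva v² = GM(2/r − 1/a_t)): v₁ᵗ = 6197.13 m/s, v₂ᵗ = 3031.19 m/s.
(a) ΔV₁ = |v₁ᵗ − v₁| ≈ 849.7 m/s = 849.7 m/s.
(b) ΔV₂ = |v₂ − v₂ᵗ| ≈ 708.6 m/s = 708.6 m/s.
(c) ΔV_total = ΔV₁ + ΔV₂ ≈ 1558 m/s = 1.558 km/s.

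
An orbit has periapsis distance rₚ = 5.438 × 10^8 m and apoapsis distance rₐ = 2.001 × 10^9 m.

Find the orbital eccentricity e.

e = (rₐ − rₚ) / (rₐ + rₚ).
e = (2.001e+09 − 5.438e+08) / (2.001e+09 + 5.438e+08) = 1.4572e+09 / 2.5448e+09 ≈ 0.5726.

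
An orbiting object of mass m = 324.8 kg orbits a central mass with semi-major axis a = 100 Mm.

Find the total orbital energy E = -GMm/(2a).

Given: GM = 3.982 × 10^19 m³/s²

Convert to SI: a = 100 Mm = 1e+08 m.
E = −GMm / (2a).
E = −3.982e+19 · 324.8 / (2 · 1e+08) J ≈ -6.467e+13 J = -64.67 TJ.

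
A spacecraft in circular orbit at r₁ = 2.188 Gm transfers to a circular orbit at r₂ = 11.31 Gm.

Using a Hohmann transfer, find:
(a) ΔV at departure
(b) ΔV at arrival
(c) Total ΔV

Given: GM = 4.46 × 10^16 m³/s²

Convert to SI: r₁ = 2.188 Gm = 2.188e+09 m; r₂ = 11.31 Gm = 1.131e+10 m.
Transfer semi-major axis: a_t = (r₁ + r₂)/2 = (2.188e+09 + 1.131e+10)/2 = 6.749e+09 m.
Circular speeds: v₁ = √(GM/r₁) = 4514.85 m/s, v₂ = √(GM/r₂) = 1985.8 m/s.
Transfer speeds (vis-viva v² = GM(2/r − 1/a_t)): v₁ᵗ = 5844.61 m/s, v₂ᵗ = 1130.68 m/s.
(a) ΔV₁ = |v₁ᵗ − v₁| ≈ 1330 m/s = 1.33 km/s.
(b) ΔV₂ = |v₂ − v₂ᵗ| ≈ 855.1 m/s = 855.1 m/s.
(c) ΔV_total = ΔV₁ + ΔV₂ ≈ 2185 m/s = 2.185 km/s.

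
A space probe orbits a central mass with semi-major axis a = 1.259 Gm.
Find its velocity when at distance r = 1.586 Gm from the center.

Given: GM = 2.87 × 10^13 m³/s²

Convert to SI: a = 1.259 Gm = 1.259e+09 m; r = 1.586 Gm = 1.586e+09 m.
Vis-viva: v = √(GM · (2/r − 1/a)).
2/r − 1/a = 2/1.586e+09 − 1/1.259e+09 = 4.66753e-10 m⁻¹.
v = √(2.87e+13 · 4.66753e-10) m/s ≈ 115.7 m/s = 115.7 m/s.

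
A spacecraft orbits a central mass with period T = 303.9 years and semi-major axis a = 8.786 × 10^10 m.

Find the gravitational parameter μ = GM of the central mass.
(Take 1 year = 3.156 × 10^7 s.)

Convert to SI: T = 303.9 years = 9.59108e+09 s.
GM = 4π² · a³ / T².
GM = 4π² · (8.786e+10)³ / (9.59108e+09)² m³/s² ≈ 2.911e+14 m³/s² = 2.911 × 10^14 m³/s².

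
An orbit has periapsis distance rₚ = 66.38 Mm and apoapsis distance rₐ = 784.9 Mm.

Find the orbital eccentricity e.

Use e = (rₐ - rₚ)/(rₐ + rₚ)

Convert to SI: rₚ = 66.38 Mm = 6.638e+07 m; rₐ = 784.9 Mm = 7.849e+08 m.
e = (rₐ − rₚ) / (rₐ + rₚ).
e = (7.849e+08 − 6.638e+07) / (7.849e+08 + 6.638e+07) = 7.1852e+08 / 8.5128e+08 ≈ 0.844.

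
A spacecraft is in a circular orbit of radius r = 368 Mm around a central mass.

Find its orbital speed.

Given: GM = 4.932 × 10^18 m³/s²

Convert to SI: r = 368 Mm = 3.68e+08 m.
For a circular orbit, gravity supplies the centripetal force, so v = √(GM / r).
v = √(4.932e+18 / 3.68e+08) m/s ≈ 1.158e+05 m/s = 115.8 km/s.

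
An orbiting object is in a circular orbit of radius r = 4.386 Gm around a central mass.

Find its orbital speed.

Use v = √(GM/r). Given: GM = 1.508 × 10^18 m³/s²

Convert to SI: r = 4.386 Gm = 4.386e+09 m.
For a circular orbit, gravity supplies the centripetal force, so v = √(GM / r).
v = √(1.508e+18 / 4.386e+09) m/s ≈ 1.854e+04 m/s = 18.54 km/s.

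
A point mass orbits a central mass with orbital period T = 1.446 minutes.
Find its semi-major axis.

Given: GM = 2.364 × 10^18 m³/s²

Convert to SI: T = 1.446 minutes = 86.76 s.
Invert Kepler's third law: a = (GM · T² / (4π²))^(1/3).
Substituting T = 86.76 s and GM = 2.364e+18 m³/s²:
a = (2.364e+18 · (86.76)² / (4π²))^(1/3) m
a ≈ 7.667e+06 m = 7.667 Mm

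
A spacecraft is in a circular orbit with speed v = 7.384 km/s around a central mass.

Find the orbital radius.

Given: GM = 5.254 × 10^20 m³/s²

Convert to SI: v = 7.384 km/s = 7384 m/s.
For a circular orbit, v² = GM / r, so r = GM / v².
r = 5.254e+20 / (7384)² m ≈ 9.636e+12 m = 9.636 Tm.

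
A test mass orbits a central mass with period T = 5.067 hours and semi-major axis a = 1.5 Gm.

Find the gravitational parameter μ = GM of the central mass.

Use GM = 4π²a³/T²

Convert to SI: T = 5.067 hours = 18241.2 s; a = 1.5 Gm = 1.5e+09 m.
GM = 4π² · a³ / T².
GM = 4π² · (1.5e+09)³ / (18241.2)² m³/s² ≈ 4.004e+20 m³/s² = 4.004 × 10^20 m³/s².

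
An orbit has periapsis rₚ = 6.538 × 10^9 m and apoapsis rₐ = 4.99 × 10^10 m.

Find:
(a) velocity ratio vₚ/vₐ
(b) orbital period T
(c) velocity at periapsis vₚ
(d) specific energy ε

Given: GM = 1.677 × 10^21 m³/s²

(a) Conservation of angular momentum (rₚvₚ = rₐvₐ) gives vₚ/vₐ = rₐ/rₚ = 4.99e+10/6.538e+09 ≈ 7.632
(b) With a = (rₚ + rₐ)/2 = 2.8219e+10 m, T = 2π √(a³/GM) = 2π √((2.8219e+10)³/1.677e+21) s ≈ 7.273e+05 s
(c) With a = (rₚ + rₐ)/2 = 2.8219e+10 m, vₚ = √(GM (2/rₚ − 1/a)) = √(1.677e+21 · (2/6.538e+09 − 1/2.8219e+10)) m/s ≈ 6.735e+05 m/s
(d) With a = (rₚ + rₐ)/2 = 2.8219e+10 m, ε = −GM/(2a) = −1.677e+21/(2 · 2.8219e+10) J/kg ≈ -2.971e+10 J/kg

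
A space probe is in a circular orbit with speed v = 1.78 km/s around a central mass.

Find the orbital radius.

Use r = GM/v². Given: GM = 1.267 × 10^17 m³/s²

Convert to SI: v = 1.78 km/s = 1780 m/s.
For a circular orbit, v² = GM / r, so r = GM / v².
r = 1.267e+17 / (1780)² m ≈ 3.999e+10 m = 39.99 Gm.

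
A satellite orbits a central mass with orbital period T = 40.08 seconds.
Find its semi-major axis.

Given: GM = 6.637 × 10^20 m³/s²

Invert Kepler's third law: a = (GM · T² / (4π²))^(1/3).
Substituting T = 40.08 s and GM = 6.637e+20 m³/s²:
a = (6.637e+20 · (40.08)² / (4π²))^(1/3) m
a ≈ 3e+07 m = 30 Mm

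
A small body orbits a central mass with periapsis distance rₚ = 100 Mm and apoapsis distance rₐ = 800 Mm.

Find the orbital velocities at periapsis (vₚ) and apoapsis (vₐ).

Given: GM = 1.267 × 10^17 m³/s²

Convert to SI: rₚ = 100 Mm = 1e+08 m; rₐ = 800 Mm = 8e+08 m.
Use the vis-viva equation v² = GM(2/r − 1/a) with a = (rₚ + rₐ)/2 = (1e+08 + 8e+08)/2 = 4.5e+08 m.
vₚ = √(GM · (2/rₚ − 1/a)) = √(1.267e+17 · (2/1e+08 − 1/4.5e+08)) m/s ≈ 4.746e+04 m/s = 47.46 km/s.
vₐ = √(GM · (2/rₐ − 1/a)) = √(1.267e+17 · (2/8e+08 − 1/4.5e+08)) m/s ≈ 5932 m/s = 5.932 km/s.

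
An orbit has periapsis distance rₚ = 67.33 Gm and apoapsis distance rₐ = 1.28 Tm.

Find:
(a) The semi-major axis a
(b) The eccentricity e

Convert to SI: rₚ = 67.33 Gm = 6.733e+10 m; rₐ = 1.28 Tm = 1.28e+12 m.
(a) a = (rₚ + rₐ) / 2 = (6.733e+10 + 1.28e+12) / 2 ≈ 6.737e+11 m = 673.7 Gm.
(b) e = (rₐ − rₚ) / (rₐ + rₚ) = (1.28e+12 − 6.733e+10) / (1.28e+12 + 6.733e+10) ≈ 0.9001.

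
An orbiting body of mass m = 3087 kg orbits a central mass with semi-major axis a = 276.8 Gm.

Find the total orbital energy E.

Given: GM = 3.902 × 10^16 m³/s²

Convert to SI: a = 276.8 Gm = 2.768e+11 m.
E = −GMm / (2a).
E = −3.902e+16 · 3087 / (2 · 2.768e+11) J ≈ -2.176e+08 J = -217.6 MJ.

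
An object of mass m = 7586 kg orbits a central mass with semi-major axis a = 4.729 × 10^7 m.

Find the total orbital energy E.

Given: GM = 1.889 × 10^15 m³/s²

E = −GMm / (2a).
E = −1.889e+15 · 7586 / (2 · 4.729e+07) J ≈ -1.515e+11 J = -151.5 GJ.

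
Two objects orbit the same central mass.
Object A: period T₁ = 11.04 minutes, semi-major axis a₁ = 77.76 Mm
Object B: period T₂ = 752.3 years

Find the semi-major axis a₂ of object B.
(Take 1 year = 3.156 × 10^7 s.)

Convert to SI: T₁ = 11.04 minutes = 662.4 s; a₁ = 77.76 Mm = 7.776e+07 m; T₂ = 752.3 years = 2.37426e+10 s.
Kepler's third law: (T₁/T₂)² = (a₁/a₂)³ ⇒ a₂ = a₁ · (T₂/T₁)^(2/3).
T₂/T₁ = 2.37426e+10 / 662.4 = 3.58433e+07.
a₂ = 7.776e+07 · (3.58433e+07)^(2/3) m ≈ 8.453e+12 m = 8.453 Tm.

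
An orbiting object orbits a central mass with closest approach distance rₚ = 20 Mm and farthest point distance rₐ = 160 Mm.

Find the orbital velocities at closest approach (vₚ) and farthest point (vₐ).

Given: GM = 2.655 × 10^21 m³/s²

Convert to SI: rₚ = 20 Mm = 2e+07 m; rₐ = 160 Mm = 1.6e+08 m.
Use the vis-viva equation v² = GM(2/r − 1/a) with a = (rₚ + rₐ)/2 = (2e+07 + 1.6e+08)/2 = 9e+07 m.
vₚ = √(GM · (2/rₚ − 1/a)) = √(2.655e+21 · (2/2e+07 − 1/9e+07)) m/s ≈ 1.536e+07 m/s = 1.536e+04 km/s.
vₐ = √(GM · (2/rₐ − 1/a)) = √(2.655e+21 · (2/1.6e+08 − 1/9e+07)) m/s ≈ 1.92e+06 m/s = 1920 km/s.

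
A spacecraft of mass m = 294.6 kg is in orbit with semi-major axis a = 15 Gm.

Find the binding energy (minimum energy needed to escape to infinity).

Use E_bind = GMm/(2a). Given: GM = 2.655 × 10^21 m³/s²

Convert to SI: a = 15 Gm = 1.5e+10 m.
Total orbital energy is E = −GMm/(2a); binding energy is E_bind = −E = GMm/(2a).
E_bind = 2.655e+21 · 294.6 / (2 · 1.5e+10) J ≈ 2.607e+13 J = 26.07 TJ.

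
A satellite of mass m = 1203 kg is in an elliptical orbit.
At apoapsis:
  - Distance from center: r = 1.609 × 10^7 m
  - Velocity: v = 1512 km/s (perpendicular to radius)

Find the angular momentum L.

Convert to SI: v = 1512 km/s = 1.512e+06 m/s.
Since v is perpendicular to r, L = m · v · r.
L = 1203 · 1.512e+06 · 1.609e+07 kg·m²/s ≈ 2.927e+16 kg·m²/s.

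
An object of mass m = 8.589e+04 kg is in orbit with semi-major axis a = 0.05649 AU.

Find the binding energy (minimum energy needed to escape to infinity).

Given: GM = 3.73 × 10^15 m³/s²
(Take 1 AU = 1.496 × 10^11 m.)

Convert to SI: a = 0.05649 AU = 8.4509e+09 m.
Total orbital energy is E = −GMm/(2a); binding energy is E_bind = −E = GMm/(2a).
E_bind = 3.73e+15 · 8.589e+04 / (2 · 8.4509e+09) J ≈ 1.895e+10 J = 18.95 GJ.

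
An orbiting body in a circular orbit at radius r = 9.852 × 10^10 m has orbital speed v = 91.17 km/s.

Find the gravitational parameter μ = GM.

Convert to SI: v = 91.17 km/s = 91170 m/s.
For a circular orbit v² = GM/r, so GM = v² · r.
GM = (91170)² · 9.852e+10 m³/s² ≈ 8.189e+20 m³/s² = 8.189 × 10^20 m³/s².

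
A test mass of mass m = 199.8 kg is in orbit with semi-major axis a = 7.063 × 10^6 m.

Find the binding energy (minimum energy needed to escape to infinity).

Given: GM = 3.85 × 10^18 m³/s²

Total orbital energy is E = −GMm/(2a); binding energy is E_bind = −E = GMm/(2a).
E_bind = 3.85e+18 · 199.8 / (2 · 7.063e+06) J ≈ 5.445e+13 J = 54.45 TJ.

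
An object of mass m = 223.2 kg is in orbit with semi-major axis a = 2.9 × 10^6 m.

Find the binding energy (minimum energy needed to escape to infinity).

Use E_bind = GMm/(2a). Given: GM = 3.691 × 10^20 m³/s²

Total orbital energy is E = −GMm/(2a); binding energy is E_bind = −E = GMm/(2a).
E_bind = 3.691e+20 · 223.2 / (2 · 2.9e+06) J ≈ 1.42e+16 J = 14.2 PJ.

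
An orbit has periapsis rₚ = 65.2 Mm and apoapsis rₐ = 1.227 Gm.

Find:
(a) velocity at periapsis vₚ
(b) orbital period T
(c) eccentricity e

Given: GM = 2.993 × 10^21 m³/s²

Convert to SI: rₚ = 65.2 Mm = 6.52e+07 m; rₐ = 1.227 Gm = 1.227e+09 m.
(a) With a = (rₚ + rₐ)/2 = 6.461e+08 m, vₚ = √(GM (2/rₚ − 1/a)) = √(2.993e+21 · (2/6.52e+07 − 1/6.461e+08)) m/s ≈ 9.337e+06 m/s
(b) With a = (rₚ + rₐ)/2 = 6.461e+08 m, T = 2π √(a³/GM) = 2π √((6.461e+08)³/2.993e+21) s ≈ 1886 s
(c) e = (rₐ − rₚ)/(rₐ + rₚ) = (1.227e+09 − 6.52e+07)/(1.227e+09 + 6.52e+07) ≈ 0.8991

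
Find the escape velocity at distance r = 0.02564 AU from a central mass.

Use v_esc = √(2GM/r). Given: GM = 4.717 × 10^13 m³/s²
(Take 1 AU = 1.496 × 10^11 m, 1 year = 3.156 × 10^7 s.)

Convert to SI: r = 0.02564 AU = 3.83574e+09 m.
Escape velocity comes from setting total energy to zero: ½v² − GM/r = 0 ⇒ v_esc = √(2GM / r).
v_esc = √(2 · 4.717e+13 / 3.83574e+09) m/s ≈ 156.8 m/s = 0.03308 AU/year.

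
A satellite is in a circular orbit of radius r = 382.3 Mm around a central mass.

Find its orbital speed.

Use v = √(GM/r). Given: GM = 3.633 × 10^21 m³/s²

Convert to SI: r = 382.3 Mm = 3.823e+08 m.
For a circular orbit, gravity supplies the centripetal force, so v = √(GM / r).
v = √(3.633e+21 / 3.823e+08) m/s ≈ 3.083e+06 m/s = 3083 km/s.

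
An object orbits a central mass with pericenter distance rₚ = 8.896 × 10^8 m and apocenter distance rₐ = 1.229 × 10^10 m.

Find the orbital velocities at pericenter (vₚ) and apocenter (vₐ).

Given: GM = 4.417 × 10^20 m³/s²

Use the vis-viva equation v² = GM(2/r − 1/a) with a = (rₚ + rₐ)/2 = (8.896e+08 + 1.229e+10)/2 = 6.5898e+09 m.
vₚ = √(GM · (2/rₚ − 1/a)) = √(4.417e+20 · (2/8.896e+08 − 1/6.5898e+09)) m/s ≈ 9.623e+05 m/s = 962.3 km/s.
vₐ = √(GM · (2/rₐ − 1/a)) = √(4.417e+20 · (2/1.229e+10 − 1/6.5898e+09)) m/s ≈ 6.965e+04 m/s = 69.65 km/s.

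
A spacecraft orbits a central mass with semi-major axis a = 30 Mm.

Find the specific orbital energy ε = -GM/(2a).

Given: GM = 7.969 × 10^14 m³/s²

Convert to SI: a = 30 Mm = 3e+07 m.
ε = −GM / (2a).
ε = −7.969e+14 / (2 · 3e+07) J/kg ≈ -1.328e+07 J/kg = -13.28 MJ/kg.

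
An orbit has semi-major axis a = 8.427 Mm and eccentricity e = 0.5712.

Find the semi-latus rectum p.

Convert to SI: a = 8.427 Mm = 8.427e+06 m.
p = a (1 − e²).
p = 8.427e+06 · (1 − (0.5712)²) = 8.427e+06 · 0.673731 ≈ 5.678e+06 m = 5.678 Mm.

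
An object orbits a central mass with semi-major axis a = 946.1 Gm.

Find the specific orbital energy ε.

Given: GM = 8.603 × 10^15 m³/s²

Convert to SI: a = 946.1 Gm = 9.461e+11 m.
ε = −GM / (2a).
ε = −8.603e+15 / (2 · 9.461e+11) J/kg ≈ -4547 J/kg = -4.547 kJ/kg.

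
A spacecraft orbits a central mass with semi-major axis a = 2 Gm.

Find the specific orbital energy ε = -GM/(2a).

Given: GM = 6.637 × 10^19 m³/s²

Convert to SI: a = 2 Gm = 2e+09 m.
ε = −GM / (2a).
ε = −6.637e+19 / (2 · 2e+09) J/kg ≈ -1.659e+10 J/kg = -16.59 GJ/kg.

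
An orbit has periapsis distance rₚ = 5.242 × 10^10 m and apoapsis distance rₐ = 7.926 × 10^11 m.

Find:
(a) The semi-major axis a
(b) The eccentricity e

(a) a = (rₚ + rₐ) / 2 = (5.242e+10 + 7.926e+11) / 2 ≈ 4.225e+11 m = 4.225 × 10^11 m.
(b) e = (rₐ − rₚ) / (rₐ + rₚ) = (7.926e+11 − 5.242e+10) / (7.926e+11 + 5.242e+10) ≈ 0.8759.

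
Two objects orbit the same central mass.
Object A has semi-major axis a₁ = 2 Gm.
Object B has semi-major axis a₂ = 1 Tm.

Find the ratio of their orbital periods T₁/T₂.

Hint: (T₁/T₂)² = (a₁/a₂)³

Convert to SI: a₁ = 2 Gm = 2e+09 m; a₂ = 1 Tm = 1e+12 m.
From Kepler's third law, (T₁/T₂)² = (a₁/a₂)³, so T₁/T₂ = (a₁/a₂)^(3/2).
a₁/a₂ = 2e+09 / 1e+12 = 0.002.
T₁/T₂ = (0.002)^(3/2) ≈ 8.944e-05.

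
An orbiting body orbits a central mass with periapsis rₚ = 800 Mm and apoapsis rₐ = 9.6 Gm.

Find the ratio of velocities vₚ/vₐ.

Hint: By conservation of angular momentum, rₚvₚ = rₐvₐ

Convert to SI: rₚ = 800 Mm = 8e+08 m; rₐ = 9.6 Gm = 9.6e+09 m.
Conservation of angular momentum gives rₚvₚ = rₐvₐ, so vₚ/vₐ = rₐ/rₚ.
vₚ/vₐ = 9.6e+09 / 8e+08 ≈ 12.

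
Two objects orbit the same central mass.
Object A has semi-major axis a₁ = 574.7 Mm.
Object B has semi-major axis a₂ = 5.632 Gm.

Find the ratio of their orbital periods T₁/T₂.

Convert to SI: a₁ = 574.7 Mm = 5.747e+08 m; a₂ = 5.632 Gm = 5.632e+09 m.
From Kepler's third law, (T₁/T₂)² = (a₁/a₂)³, so T₁/T₂ = (a₁/a₂)^(3/2).
a₁/a₂ = 5.747e+08 / 5.632e+09 = 0.102042.
T₁/T₂ = (0.102042)^(3/2) ≈ 0.0326.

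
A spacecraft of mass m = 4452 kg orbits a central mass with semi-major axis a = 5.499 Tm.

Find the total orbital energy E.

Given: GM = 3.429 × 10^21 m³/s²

Convert to SI: a = 5.499 Tm = 5.499e+12 m.
E = −GMm / (2a).
E = −3.429e+21 · 4452 / (2 · 5.499e+12) J ≈ -1.388e+12 J = -1.388 TJ.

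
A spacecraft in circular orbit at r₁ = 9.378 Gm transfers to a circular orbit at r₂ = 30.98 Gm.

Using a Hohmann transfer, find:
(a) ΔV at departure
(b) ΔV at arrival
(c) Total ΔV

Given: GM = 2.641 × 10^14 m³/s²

Convert to SI: r₁ = 9.378 Gm = 9.378e+09 m; r₂ = 30.98 Gm = 3.098e+10 m.
Transfer semi-major axis: a_t = (r₁ + r₂)/2 = (9.378e+09 + 3.098e+10)/2 = 2.0179e+10 m.
Circular speeds: v₁ = √(GM/r₁) = 167.814 m/s, v₂ = √(GM/r₂) = 92.3301 m/s.
Transfer speeds (vis-viva v² = GM(2/r − 1/a_t)): v₁ᵗ = 207.931 m/s, v₂ᵗ = 62.9432 m/s.
(a) ΔV₁ = |v₁ᵗ − v₁| ≈ 40.12 m/s = 40.12 m/s.
(b) ΔV₂ = |v₂ − v₂ᵗ| ≈ 29.39 m/s = 29.39 m/s.
(c) ΔV_total = ΔV₁ + ΔV₂ ≈ 69.5 m/s = 69.5 m/s.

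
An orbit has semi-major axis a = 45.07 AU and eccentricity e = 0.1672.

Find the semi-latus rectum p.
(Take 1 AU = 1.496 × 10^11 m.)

Convert to SI: a = 45.07 AU = 6.74247e+12 m.
p = a (1 − e²).
p = 6.74247e+12 · (1 − (0.1672)²) = 6.74247e+12 · 0.972044 ≈ 6.554e+12 m = 43.81 AU.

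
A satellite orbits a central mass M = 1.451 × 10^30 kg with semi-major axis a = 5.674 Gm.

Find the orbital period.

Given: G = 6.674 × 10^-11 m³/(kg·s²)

Convert to SI: a = 5.674 Gm = 5.674e+09 m.
GM = G · M = 6.674e-11 · 1.451e+30 = 9.68397e+19 m³/s².
Kepler's third law: T = 2π √(a³ / GM).
Substituting a = 5.674e+09 m and GM = 9.68397e+19 m³/s²:
T = 2π √((5.674e+09)³ / 9.68397e+19) s
T ≈ 2.729e+05 s = 3.158 days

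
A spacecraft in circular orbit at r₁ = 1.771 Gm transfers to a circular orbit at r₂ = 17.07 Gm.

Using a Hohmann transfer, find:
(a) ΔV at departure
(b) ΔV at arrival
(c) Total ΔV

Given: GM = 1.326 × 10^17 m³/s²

Convert to SI: r₁ = 1.771 Gm = 1.771e+09 m; r₂ = 17.07 Gm = 1.707e+10 m.
Transfer semi-major axis: a_t = (r₁ + r₂)/2 = (1.771e+09 + 1.707e+10)/2 = 9.4205e+09 m.
Circular speeds: v₁ = √(GM/r₁) = 8652.92 m/s, v₂ = √(GM/r₂) = 2787.12 m/s.
Transfer speeds (vis-viva v² = GM(2/r − 1/a_t)): v₁ᵗ = 11647.8 m/s, v₂ᵗ = 1208.45 m/s.
(a) ΔV₁ = |v₁ᵗ − v₁| ≈ 2995 m/s = 2.995 km/s.
(b) ΔV₂ = |v₂ − v₂ᵗ| ≈ 1579 m/s = 1.579 km/s.
(c) ΔV_total = ΔV₁ + ΔV₂ ≈ 4574 m/s = 4.574 km/s.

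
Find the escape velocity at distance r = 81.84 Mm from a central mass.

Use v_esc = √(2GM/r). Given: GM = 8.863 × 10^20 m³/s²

Convert to SI: r = 81.84 Mm = 8.184e+07 m.
Escape velocity comes from setting total energy to zero: ½v² − GM/r = 0 ⇒ v_esc = √(2GM / r).
v_esc = √(2 · 8.863e+20 / 8.184e+07) m/s ≈ 4.654e+06 m/s = 4654 km/s.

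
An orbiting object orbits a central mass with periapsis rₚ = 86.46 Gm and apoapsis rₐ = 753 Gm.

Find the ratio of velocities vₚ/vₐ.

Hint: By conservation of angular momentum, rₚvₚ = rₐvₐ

Convert to SI: rₚ = 86.46 Gm = 8.646e+10 m; rₐ = 753 Gm = 7.53e+11 m.
Conservation of angular momentum gives rₚvₚ = rₐvₐ, so vₚ/vₐ = rₐ/rₚ.
vₚ/vₐ = 7.53e+11 / 8.646e+10 ≈ 8.709.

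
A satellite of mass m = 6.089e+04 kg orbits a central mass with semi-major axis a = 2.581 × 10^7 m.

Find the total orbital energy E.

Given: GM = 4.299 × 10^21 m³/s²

E = −GMm / (2a).
E = −4.299e+21 · 6.089e+04 / (2 · 2.581e+07) J ≈ -5.071e+18 J = -5.071 EJ.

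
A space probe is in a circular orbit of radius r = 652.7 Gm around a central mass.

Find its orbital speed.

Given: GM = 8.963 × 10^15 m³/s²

Convert to SI: r = 652.7 Gm = 6.527e+11 m.
For a circular orbit, gravity supplies the centripetal force, so v = √(GM / r).
v = √(8.963e+15 / 6.527e+11) m/s ≈ 117.2 m/s = 117.2 m/s.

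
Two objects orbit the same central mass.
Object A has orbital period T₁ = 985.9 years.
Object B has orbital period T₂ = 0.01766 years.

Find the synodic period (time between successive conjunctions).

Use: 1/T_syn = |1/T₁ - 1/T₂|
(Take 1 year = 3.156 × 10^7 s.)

Convert to SI: T₁ = 985.9 years = 3.1115e+10 s; T₂ = 0.01766 years = 557350 s.
T_syn = |T₁ · T₂ / (T₁ − T₂)|.
T_syn = |3.1115e+10 · 557350 / (3.1115e+10 − 557350)| s ≈ 5.574e+05 s = 0.01766 years.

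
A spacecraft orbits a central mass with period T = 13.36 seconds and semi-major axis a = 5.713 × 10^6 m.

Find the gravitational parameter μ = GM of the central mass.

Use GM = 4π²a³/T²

GM = 4π² · a³ / T².
GM = 4π² · (5.713e+06)³ / (13.36)² m³/s² ≈ 4.124e+19 m³/s² = 4.124 × 10^19 m³/s².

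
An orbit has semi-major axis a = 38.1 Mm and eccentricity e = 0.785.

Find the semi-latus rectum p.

Convert to SI: a = 38.1 Mm = 3.81e+07 m.
p = a (1 − e²).
p = 3.81e+07 · (1 − (0.785)²) = 3.81e+07 · 0.383775 ≈ 1.462e+07 m = 14.62 Mm.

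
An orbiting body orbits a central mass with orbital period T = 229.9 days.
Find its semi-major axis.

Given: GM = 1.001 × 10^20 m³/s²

Convert to SI: T = 229.9 days = 1.98634e+07 s.
Invert Kepler's third law: a = (GM · T² / (4π²))^(1/3).
Substituting T = 1.98634e+07 s and GM = 1.001e+20 m³/s²:
a = (1.001e+20 · (1.98634e+07)² / (4π²))^(1/3) m
a ≈ 1e+11 m = 100 Gm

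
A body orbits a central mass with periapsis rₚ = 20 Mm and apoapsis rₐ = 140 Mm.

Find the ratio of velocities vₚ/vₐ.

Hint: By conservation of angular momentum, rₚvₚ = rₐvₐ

Convert to SI: rₚ = 20 Mm = 2e+07 m; rₐ = 140 Mm = 1.4e+08 m.
Conservation of angular momentum gives rₚvₚ = rₐvₐ, so vₚ/vₐ = rₐ/rₚ.
vₚ/vₐ = 1.4e+08 / 2e+07 ≈ 7.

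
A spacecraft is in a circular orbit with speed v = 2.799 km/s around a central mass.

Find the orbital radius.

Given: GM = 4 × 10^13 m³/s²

Convert to SI: v = 2.799 km/s = 2799 m/s.
For a circular orbit, v² = GM / r, so r = GM / v².
r = 4e+13 / (2799)² m ≈ 5.106e+06 m = 5.106 Mm.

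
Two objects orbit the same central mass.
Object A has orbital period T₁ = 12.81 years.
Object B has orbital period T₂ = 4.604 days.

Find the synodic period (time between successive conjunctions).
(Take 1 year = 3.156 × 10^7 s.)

Convert to SI: T₁ = 12.81 years = 4.04284e+08 s; T₂ = 4.604 days = 397786 s.
T_syn = |T₁ · T₂ / (T₁ − T₂)|.
T_syn = |4.04284e+08 · 397786 / (4.04284e+08 − 397786)| s ≈ 3.982e+05 s = 4.609 days.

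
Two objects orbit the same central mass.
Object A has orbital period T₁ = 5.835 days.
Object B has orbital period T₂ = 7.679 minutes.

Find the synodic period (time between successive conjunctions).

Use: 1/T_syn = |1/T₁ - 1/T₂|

Convert to SI: T₁ = 5.835 days = 504144 s; T₂ = 7.679 minutes = 460.74 s.
T_syn = |T₁ · T₂ / (T₁ − T₂)|.
T_syn = |504144 · 460.74 / (504144 − 460.74)| s ≈ 461.2 s = 7.686 minutes.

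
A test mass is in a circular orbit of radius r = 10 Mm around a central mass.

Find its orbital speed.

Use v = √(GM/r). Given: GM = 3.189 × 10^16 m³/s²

Convert to SI: r = 10 Mm = 1e+07 m.
For a circular orbit, gravity supplies the centripetal force, so v = √(GM / r).
v = √(3.189e+16 / 1e+07) m/s ≈ 5.647e+04 m/s = 56.47 km/s.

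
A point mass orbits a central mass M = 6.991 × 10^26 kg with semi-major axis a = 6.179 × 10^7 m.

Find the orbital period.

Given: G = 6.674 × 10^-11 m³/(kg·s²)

GM = G · M = 6.674e-11 · 6.991e+26 = 4.66579e+16 m³/s².
Kepler's third law: T = 2π √(a³ / GM).
Substituting a = 6.179e+07 m and GM = 4.66579e+16 m³/s²:
T = 2π √((6.179e+07)³ / 4.66579e+16) s
T ≈ 1.413e+04 s = 3.925 hours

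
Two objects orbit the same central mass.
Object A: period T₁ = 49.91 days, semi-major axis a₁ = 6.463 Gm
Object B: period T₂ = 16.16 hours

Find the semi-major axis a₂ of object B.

Convert to SI: T₁ = 49.91 days = 4.31222e+06 s; a₁ = 6.463 Gm = 6.463e+09 m; T₂ = 16.16 hours = 58176 s.
Kepler's third law: (T₁/T₂)² = (a₁/a₂)³ ⇒ a₂ = a₁ · (T₂/T₁)^(2/3).
T₂/T₁ = 58176 / 4.31222e+06 = 0.013491.
a₂ = 6.463e+09 · (0.013491)^(2/3) m ≈ 3.663e+08 m = 366.3 Mm.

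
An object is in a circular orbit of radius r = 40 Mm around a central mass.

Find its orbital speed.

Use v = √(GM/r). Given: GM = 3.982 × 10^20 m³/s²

Convert to SI: r = 40 Mm = 4e+07 m.
For a circular orbit, gravity supplies the centripetal force, so v = √(GM / r).
v = √(3.982e+20 / 4e+07) m/s ≈ 3.155e+06 m/s = 3155 km/s.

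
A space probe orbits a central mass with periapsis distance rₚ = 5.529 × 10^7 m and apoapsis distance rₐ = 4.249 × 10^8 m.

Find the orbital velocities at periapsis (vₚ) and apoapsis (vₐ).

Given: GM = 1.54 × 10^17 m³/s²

Use the vis-viva equation v² = GM(2/r − 1/a) with a = (rₚ + rₐ)/2 = (5.529e+07 + 4.249e+08)/2 = 2.40095e+08 m.
vₚ = √(GM · (2/rₚ − 1/a)) = √(1.54e+17 · (2/5.529e+07 − 1/2.40095e+08)) m/s ≈ 7.021e+04 m/s = 70.21 km/s.
vₐ = √(GM · (2/rₐ − 1/a)) = √(1.54e+17 · (2/4.249e+08 − 1/2.40095e+08)) m/s ≈ 9136 m/s = 9.136 km/s.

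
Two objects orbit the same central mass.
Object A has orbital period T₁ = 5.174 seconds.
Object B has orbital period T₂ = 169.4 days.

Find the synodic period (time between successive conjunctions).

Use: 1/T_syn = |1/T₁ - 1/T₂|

Convert to SI: T₂ = 169.4 days = 1.46362e+07 s.
T_syn = |T₁ · T₂ / (T₁ − T₂)|.
T_syn = |5.174 · 1.46362e+07 / (5.174 − 1.46362e+07)| s ≈ 5.174 s = 5.174 seconds.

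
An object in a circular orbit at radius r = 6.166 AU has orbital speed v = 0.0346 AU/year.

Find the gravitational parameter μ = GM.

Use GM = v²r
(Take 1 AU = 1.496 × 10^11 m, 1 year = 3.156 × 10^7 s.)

Convert to SI: r = 6.166 AU = 9.22434e+11 m; v = 0.0346 AU/year = 164.01 m/s.
For a circular orbit v² = GM/r, so GM = v² · r.
GM = (164.01)² · 9.22434e+11 m³/s² ≈ 2.481e+16 m³/s² = 2.481 × 10^16 m³/s².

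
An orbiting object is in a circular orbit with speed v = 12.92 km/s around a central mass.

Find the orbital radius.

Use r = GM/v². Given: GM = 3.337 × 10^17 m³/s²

Convert to SI: v = 12.92 km/s = 12920 m/s.
For a circular orbit, v² = GM / r, so r = GM / v².
r = 3.337e+17 / (12920)² m ≈ 1.999e+09 m = 1.999 Gm.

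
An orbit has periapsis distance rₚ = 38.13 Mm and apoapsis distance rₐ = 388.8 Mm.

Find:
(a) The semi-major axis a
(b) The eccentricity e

Convert to SI: rₚ = 38.13 Mm = 3.813e+07 m; rₐ = 388.8 Mm = 3.888e+08 m.
(a) a = (rₚ + rₐ) / 2 = (3.813e+07 + 3.888e+08) / 2 ≈ 2.135e+08 m = 213.5 Mm.
(b) e = (rₐ − rₚ) / (rₐ + rₚ) = (3.888e+08 − 3.813e+07) / (3.888e+08 + 3.813e+07) ≈ 0.8214.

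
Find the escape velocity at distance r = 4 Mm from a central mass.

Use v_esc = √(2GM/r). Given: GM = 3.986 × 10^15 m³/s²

Convert to SI: r = 4 Mm = 4e+06 m.
Escape velocity comes from setting total energy to zero: ½v² − GM/r = 0 ⇒ v_esc = √(2GM / r).
v_esc = √(2 · 3.986e+15 / 4e+06) m/s ≈ 4.464e+04 m/s = 44.64 km/s.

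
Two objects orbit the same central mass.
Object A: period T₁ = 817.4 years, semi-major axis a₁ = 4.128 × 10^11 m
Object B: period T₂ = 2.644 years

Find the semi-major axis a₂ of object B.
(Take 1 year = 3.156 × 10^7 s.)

Convert to SI: T₁ = 817.4 years = 2.57971e+10 s; T₂ = 2.644 years = 8.34446e+07 s.
Kepler's third law: (T₁/T₂)² = (a₁/a₂)³ ⇒ a₂ = a₁ · (T₂/T₁)^(2/3).
T₂/T₁ = 8.34446e+07 / 2.57971e+10 = 0.00323465.
a₂ = 4.128e+11 · (0.00323465)^(2/3) m ≈ 9.029e+09 m = 9.029 × 10^9 m.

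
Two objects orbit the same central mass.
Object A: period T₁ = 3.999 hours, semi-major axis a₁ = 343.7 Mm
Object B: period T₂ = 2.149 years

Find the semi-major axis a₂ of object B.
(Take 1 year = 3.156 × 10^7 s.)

Convert to SI: T₁ = 3.999 hours = 14396.4 s; a₁ = 343.7 Mm = 3.437e+08 m; T₂ = 2.149 years = 6.78224e+07 s.
Kepler's third law: (T₁/T₂)² = (a₁/a₂)³ ⇒ a₂ = a₁ · (T₂/T₁)^(2/3).
T₂/T₁ = 6.78224e+07 / 14396.4 = 4711.07.
a₂ = 3.437e+08 · (4711.07)^(2/3) m ≈ 9.659e+10 m = 96.59 Gm.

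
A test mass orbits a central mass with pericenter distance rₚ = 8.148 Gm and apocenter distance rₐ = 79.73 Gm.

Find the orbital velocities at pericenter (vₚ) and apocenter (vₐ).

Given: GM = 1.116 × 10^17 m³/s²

Convert to SI: rₚ = 8.148 Gm = 8.148e+09 m; rₐ = 79.73 Gm = 7.973e+10 m.
Use the vis-viva equation v² = GM(2/r − 1/a) with a = (rₚ + rₐ)/2 = (8.148e+09 + 7.973e+10)/2 = 4.3939e+10 m.
vₚ = √(GM · (2/rₚ − 1/a)) = √(1.116e+17 · (2/8.148e+09 − 1/4.3939e+10)) m/s ≈ 4985 m/s = 4.985 km/s.
vₐ = √(GM · (2/rₐ − 1/a)) = √(1.116e+17 · (2/7.973e+10 − 1/4.3939e+10)) m/s ≈ 509.5 m/s = 509.5 m/s.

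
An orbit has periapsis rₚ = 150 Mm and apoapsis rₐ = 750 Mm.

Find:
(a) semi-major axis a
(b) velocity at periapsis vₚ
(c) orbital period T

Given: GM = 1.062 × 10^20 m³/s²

Convert to SI: rₚ = 150 Mm = 1.5e+08 m; rₐ = 750 Mm = 7.5e+08 m.
(a) a = (rₚ + rₐ)/2 = (1.5e+08 + 7.5e+08)/2 ≈ 4.5e+08 m
(b) With a = (rₚ + rₐ)/2 = 4.5e+08 m, vₚ = √(GM (2/rₚ − 1/a)) = √(1.062e+20 · (2/1.5e+08 − 1/4.5e+08)) m/s ≈ 1.086e+06 m/s
(c) With a = (rₚ + rₐ)/2 = 4.5e+08 m, T = 2π √(a³/GM) = 2π √((4.5e+08)³/1.062e+20) s ≈ 5820 s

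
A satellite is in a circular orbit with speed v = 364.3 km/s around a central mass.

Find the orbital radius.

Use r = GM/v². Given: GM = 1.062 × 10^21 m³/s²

Convert to SI: v = 364.3 km/s = 364300 m/s.
For a circular orbit, v² = GM / r, so r = GM / v².
r = 1.062e+21 / (364300)² m ≈ 8.002e+09 m = 8.002 Gm.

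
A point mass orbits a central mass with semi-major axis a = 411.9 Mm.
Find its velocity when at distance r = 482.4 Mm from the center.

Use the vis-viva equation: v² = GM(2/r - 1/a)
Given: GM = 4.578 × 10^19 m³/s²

Convert to SI: a = 411.9 Mm = 4.119e+08 m; r = 482.4 Mm = 4.824e+08 m.
Vis-viva: v = √(GM · (2/r − 1/a)).
2/r − 1/a = 2/4.824e+08 − 1/4.119e+08 = 1.71816e-09 m⁻¹.
v = √(4.578e+19 · 1.71816e-09) m/s ≈ 2.805e+05 m/s = 280.5 km/s.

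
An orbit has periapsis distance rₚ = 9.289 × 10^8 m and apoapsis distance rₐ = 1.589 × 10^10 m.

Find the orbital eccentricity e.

e = (rₐ − rₚ) / (rₐ + rₚ).
e = (1.589e+10 − 9.289e+08) / (1.589e+10 + 9.289e+08) = 1.49611e+10 / 1.68189e+10 ≈ 0.8895.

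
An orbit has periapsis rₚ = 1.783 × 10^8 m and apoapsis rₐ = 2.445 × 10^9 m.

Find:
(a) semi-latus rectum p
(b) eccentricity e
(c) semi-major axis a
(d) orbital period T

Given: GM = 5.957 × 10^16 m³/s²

(a) From a = (rₚ + rₐ)/2 = 1.31165e+09 m and e = (rₐ − rₚ)/(rₐ + rₚ) = 0.864064, p = a(1 − e²) = 1.31165e+09 · (1 − (0.864064)²) ≈ 3.324e+08 m
(b) e = (rₐ − rₚ)/(rₐ + rₚ) = (2.445e+09 − 1.783e+08)/(2.445e+09 + 1.783e+08) ≈ 0.8641
(c) a = (rₚ + rₐ)/2 = (1.783e+08 + 2.445e+09)/2 ≈ 1.312e+09 m
(d) With a = (rₚ + rₐ)/2 = 1.31165e+09 m, T = 2π √(a³/GM) = 2π √((1.31165e+09)³/5.957e+16) s ≈ 1.223e+06 s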